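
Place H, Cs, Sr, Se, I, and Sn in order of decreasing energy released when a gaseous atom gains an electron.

H is in period 1, group 1; Se is in period 4, group 16; Sr is in period 5, group 2; Sn is in period 5, group 14; I is in period 5, group 17; Cs is in period 6, group 1.
Electron affinity generally becomes more exothermic across a period toward the halogens and less exothermic down a group.
Neither a single period nor a single group — weigh both effects.
Cs > Sr: this pair runs against the simple trend — see the exception note.
H > Cs: H sits above Cs in group 1, so the down-group effect alone puts H higher.
Sn > H: period and group pull opposite ways; the across-period shift dominates (107 vs 73 kJ/mol).
Se > Sn: relative to Sn, both the across-period and down-group shifts push Se's electron affinity up.
I > Se: the two effects oppose for this pair; the across-period effect wins (295 vs 195 kJ/mol).
Note the exception: Cs has a higher electron affinity than Sr, contrary to the simple trend — adding an electron to Sr (ns²) has to open a new, higher-energy np subshell, which is unfavourable.
Approximate values (kJ/mol): H 73, Se 195, Sr 5, Sn 107, I 295, Cs 46.
So from highest to lowest: I > Se > Sn > H > Cs > Sr.

I, Se, Sn, H, Cs, Sr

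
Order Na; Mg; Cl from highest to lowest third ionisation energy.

IE_3 is the cost of taking one more electron from the +2 cation: Na²⁺ is already 1 electron into the core; Mg²⁺ is the bare [Ne] core; Cl²⁺ still has 5 valence electrons.
Core electrons are held far more tightly than valence electrons, so Na and Mg top the IE_3 order.
Approximate IE_3 values (kJ/mol): Na 6910, Mg 7733, Cl 3822.
Putting it together, IE_3: Cl < Na < Mg.

Mg, Na, Cl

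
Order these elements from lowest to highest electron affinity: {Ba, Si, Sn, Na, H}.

Atoms with high Z_eff and room in the valence shell (especially the halogens) have the most exothermic electron affinities.
Here both period and group differ, so the two effects have to be weighed against each other.
Na > Ba: period and group pull opposite ways; the down-group shift dominates (53 vs 14 kJ/mol).
H > Na: H sits above Na in group 1, so the down-group effect alone puts H higher.
Sn > H: the two effects oppose for this pair; the across-period effect wins (107 vs 73 kJ/mol).
Si > Sn: Si sits above Sn in group 14, so the down-group effect alone puts Si higher.
For reference (kJ/mol): H 73, Na 53, Si 134, Sn 107, Ba 14.
So from lowest to highest: Ba < Na < H < Sn < Si.

Ba, Na, H, Sn, Si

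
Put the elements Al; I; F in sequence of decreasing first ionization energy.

F, I, Al

F is in period 2, group 17; Al is in period 3, group 13; I is in period 5, group 17.
First ionization energy rises across a period (greater Z_eff holds electrons more tightly) and falls down a group (valence electrons are farther from the nucleus).
Neither a single period nor a single group — weigh both effects.
I > Al: the two effects oppose for this pair; the across-period effect wins (1008 vs 578 kJ/mol).
F > I: F sits above I in group 17, so the down-group effect alone puts F higher.
Approximate values (kJ/mol): F 1681, Al 578, I 1008.
So from highest to lowest: F > I > Al.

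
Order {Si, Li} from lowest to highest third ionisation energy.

Si, Li

After 2 electrons have been removed, what remains? Si²⁺ still has 2 valence electrons; Li²⁺ is already 1 electron into the core.
Core electrons are held far more tightly than valence electrons, so Li tops the IE_3 order.
Approximate IE_3 values (kJ/mol): Si 3232, Li 11815.
So the third ionization energies run Si < Li.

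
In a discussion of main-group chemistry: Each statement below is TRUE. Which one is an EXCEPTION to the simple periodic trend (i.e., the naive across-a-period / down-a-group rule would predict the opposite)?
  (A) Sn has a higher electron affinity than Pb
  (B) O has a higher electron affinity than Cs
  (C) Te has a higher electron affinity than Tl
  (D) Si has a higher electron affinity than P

The general trend: electron affinity increases across a period and decreases down a group.
(A) Sn (period 5, group 14) vs Pb (period 6, group 14): the stated order agrees with the simple trend.
(B) O (period 2, group 16) vs Cs (period 6, group 1): the stated order agrees with the simple trend.
(C) Te (period 5, group 16) vs Tl (period 6, group 13): the stated order agrees with the simple trend.
(D) Si (period 3, group 14) vs P (period 3, group 15): the stated order contradicts the simple trend.
The exception is (D): adding an electron to P's half-filled 3p³ is unfavourable, so Si (3p²) has the more exothermic EA.

(D)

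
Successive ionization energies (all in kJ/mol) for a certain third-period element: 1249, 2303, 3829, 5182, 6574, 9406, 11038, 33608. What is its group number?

Look for the largest jump between consecutive ionization energies: IE8/IE7 ≈ 3.0, far larger than any earlier ratio.
That jump marks the point where a core electron is being removed. So the atom has 7 valence electrons.
A main-group element with 7 valence electrons is in group 17.

Group 17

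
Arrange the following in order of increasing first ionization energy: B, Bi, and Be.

Bi < B < Be

Be is in period 2, group 2; B is in period 2, group 13; Bi is in period 6, group 15.
First ionization energy rises across a period (greater Z_eff holds electrons more tightly) and falls down a group (valence electrons are farther from the nucleus).
These span different periods and groups, so the two trends combine.
B > Bi: the two effects oppose for this pair; the down-group effect wins (801 vs 703 kJ/mol).
Be > B: this pair runs against the simple trend — see the exception note.
Note the exception: Be has a higher first ionization energy than B, contrary to the simple trend — removing B's lone 2p electron is easier than breaking Be's filled 2s².
Approximate values (kJ/mol): Be 900, B 801, Bi 703.
So from lowest to highest: Bi < B < Be.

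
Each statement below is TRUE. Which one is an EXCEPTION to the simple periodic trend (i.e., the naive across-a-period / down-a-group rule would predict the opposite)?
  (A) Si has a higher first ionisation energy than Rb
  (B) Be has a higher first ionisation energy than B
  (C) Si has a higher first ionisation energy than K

(B)

The general trend: first ionisation energy increases across a period and decreases down a group.
(A) Si (period 3, group 14) vs Rb (period 5, group 1): the stated order agrees with the simple trend.
(B) Be (period 2, group 2) vs B (period 2, group 13): the stated order contradicts the simple trend.
(C) Si (period 3, group 14) vs K (period 4, group 1): the stated order agrees with the simple trend.
The exception is (B): removing B's lone 2p electron is easier than breaking Be's filled 2s².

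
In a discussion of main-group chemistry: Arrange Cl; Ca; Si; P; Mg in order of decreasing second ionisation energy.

IE_2 is the cost of taking one more electron from the +1 cation: Cl⁺ still has 6 valence electrons; Ca⁺ still has 1 valence electron; Si⁺ still has 3 valence electrons; P⁺ still has 4 valence electrons; Mg⁺ still has 1 valence electron.
All are still removing valence electrons, so compare the +1 ions as you would atoms: IE_2 generally rises across a period (higher Z_eff) and falls down a group (larger shell), subject to the usual subshell exceptions.
Valence configurations: Cl⁺ [Ne]3s²3p⁴, Ca⁺ [Ar]4s¹, Si⁺ [Ne]3s²3p¹, P⁺ [Ne]3s²3p², Mg⁺ [Ne]3s¹.
Tabulated IE_2 (kJ/mol): Cl 2298, Ca 1145, Si 1577, P 1907, Mg 1451.
Overall IE_2 order: Ca < Mg < Si < P < Cl.

Cl > P > Si > Mg > Ca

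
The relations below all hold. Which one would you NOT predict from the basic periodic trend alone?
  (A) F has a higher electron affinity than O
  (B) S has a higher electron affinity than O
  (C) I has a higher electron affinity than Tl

The general trend: electron affinity increases across a period and decreases down a group.
(A) F (period 2, group 17) vs O (period 2, group 16): the stated order agrees with the simple trend.
(B) S (period 3, group 16) vs O (period 2, group 16): the stated order contradicts the simple trend.
(C) I (period 5, group 17) vs Tl (period 6, group 13): the stated order agrees with the simple trend.
The exception is (B): the compact 2p subshell of O repels the added electron more than S's larger 3p does.

(B)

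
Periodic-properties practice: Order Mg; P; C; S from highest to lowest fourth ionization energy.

Mg > C > P > S

The fourth ionization energy removes an electron from the +3 ion. For each element: Mg³⁺ is already 1 electron into the core; P³⁺ still has 2 valence electrons; C³⁺ still has 1 valence electron; S³⁺ still has 3 valence electrons.
Pulling an electron out of a noble-gas core costs far more than removing a remaining valence electron, so Mg sits at the high end of IE_4.
Valence configurations: P³⁺ [Ne]3s², C³⁺ [He]2s¹, S³⁺ [Ne]3s²3p¹.
S³⁺ loses a lone 3p electron whereas P³⁺ must break into a filled 3s² pair, so IE_4(P) > IE_4(S) even though S has the higher nuclear charge.
Approximate IE_4 values (kJ/mol): Mg 10543, P 4964, C 6223, S 4556.
Overall IE_4 order: S < P < C < Mg.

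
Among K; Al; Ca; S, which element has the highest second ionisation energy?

K

IE_2 is the cost of taking one more electron from the +1 cation: K⁺ is the bare [Ar] core; Al⁺ still has 2 valence electrons; Ca⁺ still has 1 valence electron; S⁺ still has 5 valence electrons.
Core electrons are held far more tightly than valence electrons, so K tops the IE_2 order.
Valence configurations: Al⁺ [Ne]3s², Ca⁺ [Ar]4s¹, S⁺ [Ne]3s²3p³.
Approximate IE_2 values (kJ/mol): K 3052, Al 1817, Ca 1145, S 2252.
Overall IE_2 order: Ca < Al < S < K.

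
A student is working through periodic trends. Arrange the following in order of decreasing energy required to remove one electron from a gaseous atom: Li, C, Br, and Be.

Li is in period 2, group 1; Be is in period 2, group 2; C is in period 2, group 14; Br is in period 4, group 17.
IE₁ increases left→right with effective nuclear charge and decreases top→bottom as the valence shell moves farther out.
Neither a single period nor a single group — weigh both effects.
Be > Li: both are in period 2; the period trend gives Be the larger value.
C > Be: C lies to the right of Be in period 2, so the across-period effect alone puts C higher.
Br > C: period and group pull opposite ways; the across-period shift dominates (1140 vs 1086 kJ/mol).
Tabulated first ionization energy (kJ/mol): Li 520, Be 900, C 1086, Br 1140.
So from highest to lowest: Br > C > Be > Li.

Br > C > Be > Li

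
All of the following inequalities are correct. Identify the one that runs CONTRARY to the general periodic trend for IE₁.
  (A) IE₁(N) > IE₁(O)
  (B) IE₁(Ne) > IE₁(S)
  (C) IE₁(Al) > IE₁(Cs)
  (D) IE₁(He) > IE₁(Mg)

The general trend: IE₁ increases across a period and decreases down a group.
(A) N (period 2, group 15) vs O (period 2, group 16): the stated order contradicts the simple trend.
(B) Ne (period 2, group 18) vs S (period 3, group 16): the stated order agrees with the simple trend.
(C) Al (period 3, group 13) vs Cs (period 6, group 1): the stated order agrees with the simple trend.
(D) He (period 1, group 18) vs Mg (period 3, group 2): the stated order agrees with the simple trend.
The exception is (A): pairing an electron in O's 2p⁴ costs repulsion energy, so O ionizes more easily than half-filled N (2p³).

(A)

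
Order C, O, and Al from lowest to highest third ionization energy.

The third ionization energy removes an electron from the +2 ion. For each element: C²⁺ still has 2 valence electrons; O²⁺ still has 4 valence electrons; Al²⁺ still has 1 valence electron.
All are still removing valence electrons, so compare the +2 ions as you would atoms: IE_3 generally rises across a period (higher Z_eff) and falls down a group (larger shell), subject to the usual subshell exceptions.
Valence configurations: C²⁺ [He]2s², O²⁺ [He]2s²2p², Al²⁺ [Ne]3s¹.
Approximate IE_3 values (kJ/mol): C 4620, O 5300, Al 2745.
Overall IE_3 order: Al < C < O.

Al, C, O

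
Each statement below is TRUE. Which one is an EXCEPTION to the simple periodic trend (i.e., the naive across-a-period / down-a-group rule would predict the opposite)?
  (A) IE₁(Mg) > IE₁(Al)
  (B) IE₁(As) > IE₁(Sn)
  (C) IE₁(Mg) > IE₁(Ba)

The general trend: first ionisation energy increases across a period and decreases down a group.
(A) Mg (period 3, group 2) vs Al (period 3, group 13): the stated order contradicts the simple trend.
(B) As (period 4, group 15) vs Sn (period 5, group 14): the stated order agrees with the simple trend.
(C) Mg (period 3, group 2) vs Ba (period 6, group 2): the stated order agrees with the simple trend.
The exception is (A): Al's single 3p electron is easier to remove than one from Mg's filled 3s².

(A)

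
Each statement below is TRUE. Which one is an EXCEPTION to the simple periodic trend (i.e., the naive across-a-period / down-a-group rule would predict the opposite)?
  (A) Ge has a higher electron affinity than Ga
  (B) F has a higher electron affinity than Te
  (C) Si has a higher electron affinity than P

(C)

The general trend: electron affinity increases across a period and decreases down a group.
(A) Ge (period 4, group 14) vs Ga (period 4, group 13): the stated order agrees with the simple trend.
(B) F (period 2, group 17) vs Te (period 5, group 16): the stated order agrees with the simple trend.
(C) Si (period 3, group 14) vs P (period 3, group 15): the stated order contradicts the simple trend.
The exception is (C): adding an electron to P's half-filled 3p³ is unfavourable, so Si (3p²) has the more exothermic EA.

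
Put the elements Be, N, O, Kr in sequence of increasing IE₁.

Be, O, Kr, N

Be is in period 2, group 2; N is in period 2, group 15; O is in period 2, group 16; Kr is in period 4, group 18.
Removing the outermost electron gets harder across a period and easier down a group.
Neither a single period nor a single group — weigh both effects.
O > Be: both are in period 2; the period trend gives O the larger value.
Kr > O: the two effects oppose for this pair; the across-period effect wins (1351 vs 1314 kJ/mol).
N > Kr: the two effects oppose for this pair; the down-group effect wins (1402 vs 1351 kJ/mol).
Note the exception: N has a higher first ionization energy than O, contrary to the simple trend — pairing an electron in O's 2p⁴ costs repulsion energy, so O ionizes more easily than half-filled N (2p³).
For reference (kJ/mol): Be 900, N 1402, O 1314, Kr 1351.
So from lowest to highest: Be < O < Kr < N.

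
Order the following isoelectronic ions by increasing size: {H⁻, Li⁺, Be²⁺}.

Be²⁺ < Li⁺ < H⁻

All of these have 2 electrons, so size is governed by nuclear charge alone: the more protons, the stronger the pull on the same electron cloud, and the smaller the ion.
Nuclear charges: Be²⁺ (Z=4), Li⁺ (Z=3), H⁻ (Z=1).
Smallest to largest: Be²⁺ < Li⁺ < H⁻.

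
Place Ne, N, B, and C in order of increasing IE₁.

B < C < N < Ne

B is in period 2, group 13; C is in period 2, group 14; N is in period 2, group 15; Ne is in period 2, group 18.
Across a period the outer electron is held more tightly (higher IE₁); down a group it sits in a higher shell, more shielded, and comes off more easily.
All lie in period 2, so first ionization energy increases left to right.
So from lowest to highest: B < C < N < Ne.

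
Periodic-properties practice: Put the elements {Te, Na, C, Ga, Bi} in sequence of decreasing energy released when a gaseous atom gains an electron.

C is in period 2, group 14; Na is in period 3, group 1; Ga is in period 4, group 13; Te is in period 5, group 16; Bi is in period 6, group 15.
Electron affinity generally becomes more exothermic across a period toward the halogens and less exothermic down a group.
Neither a single period nor a single group — weigh both effects.
Na > Ga: the two effects oppose for this pair; the down-group effect wins (53 vs 29 kJ/mol).
Bi > Na: the two effects oppose for this pair; the across-period effect wins (91 vs 53 kJ/mol).
C > Bi: period and group pull opposite ways; the down-group shift dominates (122 vs 91 kJ/mol).
Te > C: the two effects oppose for this pair; the across-period effect wins (190 vs 122 kJ/mol).
For reference (kJ/mol): C 122, Na 53, Ga 29, Te 190, Bi 91.
So from highest to lowest: Te > C > Bi > Na > Ga.

Te > C > Bi > Na > Ga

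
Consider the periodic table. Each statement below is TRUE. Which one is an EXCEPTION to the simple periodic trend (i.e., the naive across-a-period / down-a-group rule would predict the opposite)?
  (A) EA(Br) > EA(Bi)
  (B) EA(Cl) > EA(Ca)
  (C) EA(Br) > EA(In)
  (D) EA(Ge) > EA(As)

The general trend: electron affinity increases across a period and decreases down a group.
(A) Br (period 4, group 17) vs Bi (period 6, group 15): the stated order agrees with the simple trend.
(B) Cl (period 3, group 17) vs Ca (period 4, group 2): the stated order agrees with the simple trend.
(C) Br (period 4, group 17) vs In (period 5, group 13): the stated order agrees with the simple trend.
(D) Ge (period 4, group 14) vs As (period 4, group 15): the stated order contradicts the simple trend.
The exception is (D): adding an electron to As's half-filled 4p³ is unfavourable, so Ge (4p²) has the more exothermic EA.

(D)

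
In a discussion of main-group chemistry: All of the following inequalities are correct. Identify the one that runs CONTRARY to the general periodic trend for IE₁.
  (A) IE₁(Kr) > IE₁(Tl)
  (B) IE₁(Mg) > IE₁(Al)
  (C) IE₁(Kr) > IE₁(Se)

The general trend: IE₁ increases across a period and decreases down a group.
(A) Kr (period 4, group 18) vs Tl (period 6, group 13): the stated order agrees with the simple trend.
(B) Mg (period 3, group 2) vs Al (period 3, group 13): the stated order contradicts the simple trend.
(C) Kr (period 4, group 18) vs Se (period 4, group 16): the stated order agrees with the simple trend.
The exception is (B): Al's single 3p electron is easier to remove than one from Mg's filled 3s².

(B)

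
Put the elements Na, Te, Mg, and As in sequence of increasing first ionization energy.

Na is in period 3, group 1; Mg is in period 3, group 2; As is in period 4, group 15; Te is in period 5, group 16.
Removing the outermost electron gets harder across a period and easier down a group.
These span different periods and groups, so the two trends combine.
Mg > Na: both are in period 3; the period trend gives Mg the larger value.
Te > Mg: period and group pull opposite ways; the across-period shift dominates (869 vs 738 kJ/mol).
As > Te: period and group pull opposite ways; the down-group shift dominates (947 vs 869 kJ/mol).
Tabulated first ionization energy (kJ/mol): Na 496, Mg 738, As 947, Te 869.
So from lowest to highest: Na < Mg < Te < As.

Na < Mg < Te < As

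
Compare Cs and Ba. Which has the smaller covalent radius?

Ba

Cs is in period 6, group 1; Ba is in period 6, group 2.
Atomic radius shrinks across a period as nuclear charge pulls the same shell inward, and grows down a group as new shells are added.
All lie in period 6, so atomic radius increases right to left.
So Ba has the smaller covalent radius (Ba < Cs).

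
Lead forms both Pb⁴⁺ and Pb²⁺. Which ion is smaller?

Pb⁴⁺

Both ions have Z = 82 protons, but Pb⁴⁺ has lost more electrons, so its remaining electrons feel a larger effective nuclear charge per electron and are pulled in more tightly.
Higher positive charge → smaller ion, so Pb²⁺ > Pb⁴⁺.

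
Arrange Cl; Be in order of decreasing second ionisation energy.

The second ionization energy removes an electron from the +1 ion. For each element: Cl⁺ still has 6 valence electrons; Be⁺ still has 1 valence electron.
All are still removing valence electrons, so compare the +1 ions as you would atoms: IE_2 generally rises across a period (higher Z_eff) and falls down a group (larger shell), subject to the usual subshell exceptions.
Valence configurations: Cl⁺ [Ne]3s²3p⁴, Be⁺ [He]2s¹.
Tabulated IE_2 (kJ/mol): Cl 2298, Be 1757.
Overall IE_2 order: Be < Cl.

Cl, Be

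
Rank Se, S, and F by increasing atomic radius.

F < S < Se

Atomic radius shrinks across a period as nuclear charge pulls the same shell inward, and grows down a group as new shells are added.
These span different periods and groups, so the two trends combine.
S > F: relative to F, both the across-period and down-group shifts push S's atomic radius up.
Se > S: Se sits below S in group 16, so the down-group effect alone puts Se larger.
For reference (pm): F 64, S 103, Se 116.
So from smallest to largest: F < S < Se.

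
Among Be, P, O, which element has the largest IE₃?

Be

IE_3 is the cost of taking one more electron from the +2 cation: Be²⁺ is the bare [He] core; P²⁺ still has 3 valence electrons; O²⁺ still has 4 valence electrons.
Breaking into a closed-shell core is much more expensive than removing a leftover valence electron — Be has the largest IE_3 here.
Valence configurations: P²⁺ [Ne]3s²3p¹, O²⁺ [He]2s²2p².
The numbers (kJ/mol): Be 14849, P 2914, O 5300.
Overall IE_3 order: P < O < Be.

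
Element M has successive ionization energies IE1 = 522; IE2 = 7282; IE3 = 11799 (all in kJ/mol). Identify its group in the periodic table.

Group 1

Look for the largest jump between consecutive ionization energies: IE2/IE1 ≈ 14.0, far larger than any earlier ratio.
That jump marks the point where a core electron is being removed. So the atom has 1 valence electron.
A main-group element with 1 valence electron is in group 1.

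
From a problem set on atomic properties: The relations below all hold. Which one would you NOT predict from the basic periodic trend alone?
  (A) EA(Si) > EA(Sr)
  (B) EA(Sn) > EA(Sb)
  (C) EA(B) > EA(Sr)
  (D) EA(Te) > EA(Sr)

(B)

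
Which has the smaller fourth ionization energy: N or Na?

N

IE_4 is the cost of taking one more electron from the +3 cation: N³⁺ still has 2 valence electrons; Na³⁺ is already 2 electrons into the core.
Core electrons are held far more tightly than valence electrons, so Na tops the IE_4 order.
Approximate IE_4 values (kJ/mol): N 7475, Na 9543.
Putting it together, IE_4: N < Na.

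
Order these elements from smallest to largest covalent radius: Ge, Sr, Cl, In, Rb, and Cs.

Cl, Ge, In, Sr, Rb, Cs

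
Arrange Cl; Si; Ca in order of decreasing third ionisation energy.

Ca, Cl, Si

The third ionization energy removes an electron from the +2 ion. For each element: Cl²⁺ still has 5 valence electrons; Si²⁺ still has 2 valence electrons; Ca²⁺ is the bare [Ar] core.
Breaking into a closed-shell core is much more expensive than removing a leftover valence electron — Ca has the largest IE_3 here.
Valence configurations: Cl²⁺ [Ne]3s²3p³, Si²⁺ [Ne]3s².
The numbers (kJ/mol): Cl 3822, Si 3232, Ca 4912.
Putting it together, IE_3: Si < Cl < Ca.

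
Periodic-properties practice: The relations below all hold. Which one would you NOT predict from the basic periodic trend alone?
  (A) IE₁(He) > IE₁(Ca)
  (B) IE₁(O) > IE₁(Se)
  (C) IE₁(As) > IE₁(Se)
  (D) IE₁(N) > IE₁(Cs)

The general trend: first ionisation energy increases across a period and decreases down a group.
(A) He (period 1, group 18) vs Ca (period 4, group 2): the stated order agrees with the simple trend.
(B) O (period 2, group 16) vs Se (period 4, group 16): the stated order agrees with the simple trend.
(C) As (period 4, group 15) vs Se (period 4, group 16): the stated order contradicts the simple trend.
(D) N (period 2, group 15) vs Cs (period 6, group 1): the stated order agrees with the simple trend.
The exception is (C): Se (4p⁴) ionizes more easily than half-filled As (4p³).

(C)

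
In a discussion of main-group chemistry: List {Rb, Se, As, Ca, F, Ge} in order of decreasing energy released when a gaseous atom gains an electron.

F, Se, Ge, As, Rb, Ca

F is in period 2, group 17; Ca is in period 4, group 2; Ge is in period 4, group 14; As is in period 4, group 15; Se is in period 4, group 16; Rb is in period 5, group 1.
Adding an electron releases more energy for atoms nearer the top right (short of the noble gases).
Here both period and group differ, so the two effects have to be weighed against each other.
Rb > Ca: this pair runs against the simple trend — see the exception note.
As > Rb: relative to Rb, both the across-period and down-group shifts push As's electron affinity up.
Ge > As: this pair runs against the simple trend — see the exception note.
Se > Ge: Se lies to the right of Ge in period 4, so the across-period effect alone puts Se higher.
F > Se: relative to Se, both the across-period and down-group shifts push F's electron affinity up.
Note the exception: Rb has a higher electron affinity than Ca, contrary to the simple trend — adding an electron to Ca (ns²) has to open a new, higher-energy np subshell, which is unfavourable.
Note the exception: Ge has a higher electron affinity than As, contrary to the simple trend — adding an electron to As's half-filled 4p³ is unfavourable, so Ge (4p²) has the more exothermic EA.
Approximate values (kJ/mol): F 328, Ca 2, Ge 119, As 78, Se 195, Rb 47.
So from highest to lowest: F > Se > Ge > As > Rb > Ca.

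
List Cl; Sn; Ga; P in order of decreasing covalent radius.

P is in period 3, group 15; Cl is in period 3, group 17; Ga is in period 4, group 13; Sn is in period 5, group 14.
Atomic radius shrinks across a period as nuclear charge pulls the same shell inward, and grows down a group as new shells are added.
Here both period and group differ, so the two effects have to be weighed against each other.
P > Cl: both are in period 3; the period trend gives P the larger value.
Ga > P: relative to P, both the across-period and down-group shifts push Ga's atomic radius up.
Sn > Ga: period and group pull opposite ways; the down-group shift dominates (140 vs 124 pm).
Approximate values (pm): P 111, Cl 99, Ga 124, Sn 140.
So from largest to smallest: Sn > Ga > P > Cl.

Sn > Ga > P > Cl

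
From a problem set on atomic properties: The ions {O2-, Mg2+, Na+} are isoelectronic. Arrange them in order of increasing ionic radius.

All of these have 10 electrons, so size is governed by nuclear charge alone: the more protons, the stronger the pull on the same electron cloud, and the smaller the ion.
Nuclear charges: Mg2+ (Z=12), Na+ (Z=11), O2- (Z=8).
Smallest to largest: Mg2+ < Na+ < O2-.

Mg2+ < Na+ < O2-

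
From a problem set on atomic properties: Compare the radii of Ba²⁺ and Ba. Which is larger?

Forming Ba²⁺ removes 2 electrons from Ba. Fewer electrons for the same nuclear charge means less shielding and a higher Z_eff on the remaining electrons, and for main-group metals the entire outer shell is lost.
A cation is smaller than its parent atom: Ba²⁺ < Ba.

Ba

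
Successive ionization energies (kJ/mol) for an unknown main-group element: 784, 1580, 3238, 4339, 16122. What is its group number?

Look for the largest jump between consecutive ionization energies: IE5/IE4 ≈ 3.7, far larger than any earlier ratio.
That jump marks the point where a core electron is being removed. So the atom has 4 valence electrons.
A main-group element with 4 valence electrons is in group 14.

Group 14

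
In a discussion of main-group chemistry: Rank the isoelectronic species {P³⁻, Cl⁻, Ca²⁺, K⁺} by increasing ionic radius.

All of these have 18 electrons, so size is governed by nuclear charge alone: the more protons, the stronger the pull on the same electron cloud, and the smaller the ion.
Nuclear charges: Ca²⁺ (Z=20), K⁺ (Z=19), Cl⁻ (Z=17), P³⁻ (Z=15).
Smallest to largest: Ca²⁺ < K⁺ < Cl⁻ < P³⁻.

Ca²⁺ < K⁺ < Cl⁻ < P³⁻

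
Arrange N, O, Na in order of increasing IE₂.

N < O < Na

The second ionization energy removes an electron from the +1 ion. For each element: N⁺ still has 4 valence electrons; O⁺ still has 5 valence electrons; Na⁺ is the bare [Ne] core.
Pulling an electron out of a noble-gas core costs far more than removing a remaining valence electron, so Na sits at the high end of IE_2.
Valence configurations: N⁺ [He]2s²2p², O⁺ [He]2s²2p³.
The numbers (kJ/mol): N 2856, O 3388, Na 4562.
So the second ionization energies run N < O < Na.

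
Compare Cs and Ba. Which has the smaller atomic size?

Ba

Moving right in a period, electrons are added to the same shell under a stronger nuclear pull, so atoms get smaller; moving down, a new shell is opened and atoms get larger.
All lie in period 6, so atomic radius increases right to left.
So Ba has the smaller atomic size (Ba < Cs).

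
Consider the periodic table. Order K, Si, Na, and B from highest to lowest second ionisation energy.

The second ionization energy removes an electron from the +1 ion. For each element: K⁺ is the bare [Ar] core; Si⁺ still has 3 valence electrons; Na⁺ is the bare [Ne] core; B⁺ still has 2 valence electrons.
Pulling an electron out of a noble-gas core costs far more than removing a remaining valence electron, so K and Na sit at the high end of IE_2.
Valence configurations: Si⁺ [Ne]3s²3p¹, B⁺ [He]2s².
Tabulated IE_2 (kJ/mol): K 3052, Si 1577, Na 4562, B 2427.
Hence IE_2: Si < B < K < Na.

Na > K > B > Si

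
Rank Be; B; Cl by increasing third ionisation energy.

Consider each +2 ion: Be²⁺ is the bare [He] core; B²⁺ still has 1 valence electron; Cl²⁺ still has 5 valence electrons.
Core electrons are held far more tightly than valence electrons, so Be tops the IE_3 order.
Valence configurations: B²⁺ [He]2s¹, Cl²⁺ [Ne]3s²3p³.
The numbers (kJ/mol): Be 14849, B 3660, Cl 3822.
Overall IE_3 order: B < Cl < Be.

B, Cl, Be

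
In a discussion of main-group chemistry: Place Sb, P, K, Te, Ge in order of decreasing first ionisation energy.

P is in period 3, group 15; K is in period 4, group 1; Ge is in period 4, group 14; Sb is in period 5, group 15; Te is in period 5, group 16.
Across a period the outer electron is held more tightly (higher IE₁); down a group it sits in a higher shell, more shielded, and comes off more easily.
Neither a single period nor a single group — weigh both effects.
Ge > K: both are in period 4; the period trend gives Ge the larger value.
Sb > Ge: the two effects oppose for this pair; the across-period effect wins (831 vs 762 kJ/mol).
Te > Sb: Te lies to the right of Sb in period 5, so the across-period effect alone puts Te higher.
P > Te: the two effects oppose for this pair; the down-group effect wins (1012 vs 869 kJ/mol).
Approximate values (kJ/mol): P 1012, K 419, Ge 762, Sb 831, Te 869.
So from highest to lowest: P > Te > Sb > Ge > K.

P > Te > Sb > Ge > K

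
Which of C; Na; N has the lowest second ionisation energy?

C

After 1 electron has been removed, what remains? C⁺ still has 3 valence electrons; Na⁺ is the bare [Ne] core; N⁺ still has 4 valence electrons.
Breaking into a closed-shell core is much more expensive than removing a leftover valence electron — Na has the largest IE_2 here.
Valence configurations: C⁺ [He]2s²2p¹, N⁺ [He]2s²2p².
The numbers (kJ/mol): C 2353, Na 4562, N 2856.
Overall IE_2 order: C < N < Na.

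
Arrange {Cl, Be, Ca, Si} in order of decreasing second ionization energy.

After 1 electron has been removed, what remains? Cl⁺ still has 6 valence electrons; Be⁺ still has 1 valence electron; Ca⁺ still has 1 valence electron; Si⁺ still has 3 valence electrons.
All are still removing valence electrons, so compare the +1 ions as you would atoms: IE_2 generally rises across a period (higher Z_eff) and falls down a group (larger shell), subject to the usual subshell exceptions.
Valence configurations: Cl⁺ [Ne]3s²3p⁴, Be⁺ [He]2s¹, Ca⁺ [Ar]4s¹, Si⁺ [Ne]3s²3p¹.
Approximate IE_2 values (kJ/mol): Cl 2298, Be 1757, Ca 1145, Si 1577.
Hence IE_2: Ca < Si < Be < Cl.

Cl > Be > Si > Ca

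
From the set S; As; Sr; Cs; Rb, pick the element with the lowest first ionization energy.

Cs

S is in period 3, group 16; As is in period 4, group 15; Rb is in period 5, group 1; Sr is in period 5, group 2; Cs is in period 6, group 1.
Across a period the outer electron is held more tightly (higher IE₁); down a group it sits in a higher shell, more shielded, and comes off more easily.
Here both period and group differ, so the two effects have to be weighed against each other.
Rb > Cs: they share group 1; the group trend gives Rb the larger value.
Sr > Rb: Sr lies to the right of Rb in period 5, so the across-period effect alone puts Sr higher.
As > Sr: both effects reinforce here, so As is clearly the higher of the two.
S > As: both effects reinforce here, so S is clearly the higher of the two.
For reference (kJ/mol): S 1000, As 947, Rb 403, Sr 550, Cs 376.
The lowest first ionization energy among these belongs to Cs.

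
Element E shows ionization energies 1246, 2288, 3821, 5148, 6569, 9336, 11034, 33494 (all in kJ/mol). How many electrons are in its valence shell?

7

Look for the largest jump between consecutive ionization energies: IE8/IE7 ≈ 3.0, far larger than any earlier ratio.
That jump marks the point where a core electron is being removed. So the atom has 7 valence electrons.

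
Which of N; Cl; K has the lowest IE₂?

Consider each +1 ion: N⁺ still has 4 valence electrons; Cl⁺ still has 6 valence electrons; K⁺ is the bare [Ar] core.
Core electrons are held far more tightly than valence electrons, so K tops the IE_2 order.
Valence configurations: N⁺ [He]2s²2p², Cl⁺ [Ne]3s²3p⁴.
Tabulated IE_2 (kJ/mol): N 2856, Cl 2298, K 3052.
Putting it together, IE_2: Cl < N < K.

Cl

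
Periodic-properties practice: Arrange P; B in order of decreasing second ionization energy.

B, P

After 1 electron has been removed, what remains? P⁺ still has 4 valence electrons; B⁺ still has 2 valence electrons.
All are still removing valence electrons, so compare the +1 ions as you would atoms: IE_2 generally rises across a period (higher Z_eff) and falls down a group (larger shell), subject to the usual subshell exceptions.
Valence configurations: P⁺ [Ne]3s²3p², B⁺ [He]2s².
Approximate IE_2 values (kJ/mol): P 1907, B 2427.
Putting it together, IE_2: P < B.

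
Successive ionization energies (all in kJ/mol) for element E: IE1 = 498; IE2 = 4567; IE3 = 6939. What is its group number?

Group 1

Look for the largest jump between consecutive ionization energies: IE2/IE1 ≈ 9.2, far larger than any earlier ratio.
That jump marks the point where a core electron is being removed. So the atom has 1 valence electron.
A main-group element with 1 valence electron is in group 1.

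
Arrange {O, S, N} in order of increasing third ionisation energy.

S < N < O

Consider each +2 ion: O²⁺ still has 4 valence electrons; S²⁺ still has 4 valence electrons; N²⁺ still has 3 valence electrons.
All are still removing valence electrons, so compare the +2 ions as you would atoms: IE_3 generally rises across a period (higher Z_eff) and falls down a group (larger shell), subject to the usual subshell exceptions.
Valence configurations: O²⁺ [He]2s²2p², S²⁺ [Ne]3s²3p², N²⁺ [He]2s²2p¹.
The numbers (kJ/mol): O 5300, S 3357, N 4578.
Overall IE_3 order: S < N < O.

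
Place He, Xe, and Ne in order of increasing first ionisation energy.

Xe < Ne < He

He is in period 1, group 18; Ne is in period 2, group 18; Xe is in period 5, group 18.
Removing the outermost electron gets harder across a period and easier down a group.
All are in group 18, so first ionization energy increases up the group.
So from lowest to highest: Xe < Ne < He.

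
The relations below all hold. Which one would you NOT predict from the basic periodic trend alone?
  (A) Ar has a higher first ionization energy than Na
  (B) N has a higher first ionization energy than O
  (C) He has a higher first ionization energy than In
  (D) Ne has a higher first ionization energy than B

The general trend: first ionization energy increases across a period and decreases down a group.
(A) Ar (period 3, group 18) vs Na (period 3, group 1): the stated order agrees with the simple trend.
(B) N (period 2, group 15) vs O (period 2, group 16): the stated order contradicts the simple trend.
(C) He (period 1, group 18) vs In (period 5, group 13): the stated order agrees with the simple trend.
(D) Ne (period 2, group 18) vs B (period 2, group 13): the stated order agrees with the simple trend.
The exception is (B): pairing an electron in O's 2p⁴ costs repulsion energy, so O ionizes more easily than half-filled N (2p³).

(B)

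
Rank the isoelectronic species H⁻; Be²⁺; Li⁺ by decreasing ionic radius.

H⁻ > Li⁺ > Be²⁺

All of these have 2 electrons, so size is governed by nuclear charge alone: the more protons, the stronger the pull on the same electron cloud, and the smaller the ion.
Nuclear charges: Be²⁺ (Z=4), Li⁺ (Z=3), H⁻ (Z=1).
Largest to smallest: H⁻ > Li⁺ > Be²⁺.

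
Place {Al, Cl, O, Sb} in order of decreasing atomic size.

O is in period 2, group 16; Al is in period 3, group 13; Cl is in period 3, group 17; Sb is in period 5, group 15.
Moving right in a period, electrons are added to the same shell under a stronger nuclear pull, so atoms get smaller; moving down, a new shell is opened and atoms get larger.
Neither a single period nor a single group — weigh both effects.
Cl > O: period and group pull opposite ways; the down-group shift dominates (99 vs 63 pm).
Al > Cl: both are in period 3; the period trend gives Al the larger value.
Sb > Al: period and group pull opposite ways; the down-group shift dominates (140 vs 126 pm).
For reference (pm): O 63, Al 126, Cl 99, Sb 140.
So from largest to smallest: Sb > Al > Cl > O.

Sb > Al > Cl > O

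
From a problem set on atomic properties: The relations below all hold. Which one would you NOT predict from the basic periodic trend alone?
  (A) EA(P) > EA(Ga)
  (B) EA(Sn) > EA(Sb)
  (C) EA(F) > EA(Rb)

The general trend: electron affinity increases across a period and decreases down a group.
(A) P (period 3, group 15) vs Ga (period 4, group 13): the stated order agrees with the simple trend.
(B) Sn (period 5, group 14) vs Sb (period 5, group 15): the stated order contradicts the simple trend.
(C) F (period 2, group 17) vs Rb (period 5, group 1): the stated order agrees with the simple trend.
The exception is (B): adding an electron to Sb's half-filled 5p³ is unfavourable, so Sn has the more exothermic EA.

(B)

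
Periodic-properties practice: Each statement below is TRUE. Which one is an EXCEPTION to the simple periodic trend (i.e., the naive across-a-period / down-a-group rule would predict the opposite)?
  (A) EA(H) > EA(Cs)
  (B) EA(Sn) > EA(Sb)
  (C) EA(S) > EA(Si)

The general trend: electron affinity increases across a period and decreases down a group.
(A) H (period 1, group 1) vs Cs (period 6, group 1): the stated order agrees with the simple trend.
(B) Sn (period 5, group 14) vs Sb (period 5, group 15): the stated order contradicts the simple trend.
(C) S (period 3, group 16) vs Si (period 3, group 14): the stated order agrees with the simple trend.
The exception is (B): adding an electron to Sb's half-filled 5p³ is unfavourable, so Sn has the more exothermic EA.

(B)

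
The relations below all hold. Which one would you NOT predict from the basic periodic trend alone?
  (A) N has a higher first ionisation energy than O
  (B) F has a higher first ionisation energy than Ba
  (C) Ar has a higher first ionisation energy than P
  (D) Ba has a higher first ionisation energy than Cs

The general trend: first ionisation energy increases across a period and decreases down a group.
(A) N (period 2, group 15) vs O (period 2, group 16): the stated order contradicts the simple trend.
(B) F (period 2, group 17) vs Ba (period 6, group 2): the stated order agrees with the simple trend.
(C) Ar (period 3, group 18) vs P (period 3, group 15): the stated order agrees with the simple trend.
(D) Ba (period 6, group 2) vs Cs (period 6, group 1): the stated order agrees with the simple trend.
The exception is (A): pairing an electron in O's 2p⁴ costs repulsion energy, so O ionizes more easily than half-filled N (2p³).

(A)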